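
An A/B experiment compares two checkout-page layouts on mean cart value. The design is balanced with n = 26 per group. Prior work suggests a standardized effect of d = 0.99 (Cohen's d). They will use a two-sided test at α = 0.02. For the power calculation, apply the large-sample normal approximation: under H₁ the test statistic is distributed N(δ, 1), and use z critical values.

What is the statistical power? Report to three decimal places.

Noncentrality parameter: δ = d·√(n/2) = 0.99 × √(26/2) = 3.5695
Two-sided α = 0.02 → critical value z_{0.01} = 2.326.
Power = Φ(δ − 2.326) + Φ(−δ − 2.326) = Φ(1.243) + Φ(-5.896) = 0.8931 + 0.0000 = 0.8931.

Power ≈ 0.893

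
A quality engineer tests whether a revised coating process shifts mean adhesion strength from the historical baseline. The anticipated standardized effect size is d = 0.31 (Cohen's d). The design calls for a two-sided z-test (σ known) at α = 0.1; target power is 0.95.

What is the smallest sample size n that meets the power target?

n = 113

For power 0.95 need Φ(δ − z_{0.05}) = 0.95, so δ = z_{0.05} + z_{0.05} = 1.645 + 1.645 = 3.290.
(Ignoring the negligible lower-tail rejection probability gives the usual closed-form inversion.)
δ = d·√n ⇒ n = (δ/d)² = (3.290 / 0.31)² = 112.61.
Round up to the next whole unit.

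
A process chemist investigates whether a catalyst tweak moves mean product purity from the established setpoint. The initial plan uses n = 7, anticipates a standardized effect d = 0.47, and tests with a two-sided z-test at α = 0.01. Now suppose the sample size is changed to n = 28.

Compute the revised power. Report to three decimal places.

Power ≈ 0.465

With n = 28: δ = d·√n = 0.47 × √28 = 2.4870. Critical value z_{0.005} = 2.576.
Revised power = Φ(δ − 2.576) + Φ(−δ − 2.576) = Φ(-0.089) + Φ(-5.063) = 0.4646 + 0.0000 = 0.4646.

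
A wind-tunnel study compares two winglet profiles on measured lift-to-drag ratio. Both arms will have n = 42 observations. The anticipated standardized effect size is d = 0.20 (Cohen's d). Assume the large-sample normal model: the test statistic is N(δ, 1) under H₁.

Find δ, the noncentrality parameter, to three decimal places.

δ ≈ 0.917

δ = d·√(n/2) = 0.20 × √(42/2) = 0.9165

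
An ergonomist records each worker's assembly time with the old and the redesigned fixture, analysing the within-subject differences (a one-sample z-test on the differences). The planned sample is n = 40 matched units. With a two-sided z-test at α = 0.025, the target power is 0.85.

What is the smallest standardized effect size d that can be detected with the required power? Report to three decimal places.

d ≈ 0.518

Required noncentrality: δ = z_{0.0125} + z_{0.15} = 2.241 + 1.036 = 3.278.
(The second rejection-region term Φ(−δ − z_{α/2}) is negligible and dropped.)
δ = d·√n ⇒ d = δ/√n = 3.278/√40 = 0.5183.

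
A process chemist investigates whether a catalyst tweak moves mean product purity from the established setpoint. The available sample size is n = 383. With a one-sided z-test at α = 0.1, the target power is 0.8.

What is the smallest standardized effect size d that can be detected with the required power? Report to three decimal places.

Need Φ(δ − 1.282) = 0.8, so δ = 1.282 + 0.842 = 2.123.
δ = d·√n ⇒ d = δ/√n = 2.123/√383 = 0.1085.

d ≈ 0.108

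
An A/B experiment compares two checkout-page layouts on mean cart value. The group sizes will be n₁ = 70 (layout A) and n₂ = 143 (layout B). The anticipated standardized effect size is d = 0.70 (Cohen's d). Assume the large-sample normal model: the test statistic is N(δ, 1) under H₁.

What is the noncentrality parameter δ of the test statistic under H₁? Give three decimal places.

δ ≈ 4.799

δ = d / √(1/n₁ + 1/n₂) = 0.70 / √(1/70 + 1/143) = 4.7987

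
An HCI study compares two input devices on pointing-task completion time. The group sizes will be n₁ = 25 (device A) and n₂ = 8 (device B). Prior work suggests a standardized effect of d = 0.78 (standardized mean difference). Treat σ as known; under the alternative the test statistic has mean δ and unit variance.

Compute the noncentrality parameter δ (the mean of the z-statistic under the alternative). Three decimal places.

δ = d / √(1/n₁ + 1/n₂) = 0.78 / √(1/25 + 1/8) = 1.9202

δ ≈ 1.920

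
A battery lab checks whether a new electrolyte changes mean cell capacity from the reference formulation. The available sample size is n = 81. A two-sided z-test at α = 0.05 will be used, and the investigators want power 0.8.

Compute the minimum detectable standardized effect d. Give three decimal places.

Required noncentrality: δ = z_{0.025} + z_{0.20} = 1.960 + 0.842 = 2.802.
(Lower-tail contribution to power is negligible for δ > 0.)
δ = d·√n ⇒ d = δ/√n = 2.802/√81 = 0.3113.

d ≈ 0.311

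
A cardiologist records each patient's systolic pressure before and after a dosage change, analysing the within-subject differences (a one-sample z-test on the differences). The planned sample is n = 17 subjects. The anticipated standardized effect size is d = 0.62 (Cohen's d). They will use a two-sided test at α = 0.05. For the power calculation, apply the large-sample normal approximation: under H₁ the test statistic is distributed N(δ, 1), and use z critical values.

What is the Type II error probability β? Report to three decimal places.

Noncentrality parameter: δ = d·√n = 0.62 × √17 = 2.5563
Two-sided α = 0.05 → critical value z_{0.025} = 1.960.
Power = Φ(δ − 1.960) + Φ(−δ − 1.960) = Φ(0.596) + Φ(-4.516) = 0.7245 + 0.0000 = 0.7245.
Type II error: β = 1 − power = 1 − 0.7245 = 0.2755.

β ≈ 0.275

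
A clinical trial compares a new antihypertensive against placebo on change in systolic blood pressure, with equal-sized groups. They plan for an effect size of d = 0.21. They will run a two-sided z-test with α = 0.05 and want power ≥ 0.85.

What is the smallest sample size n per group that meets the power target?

n = 408 per group

Set Φ(δ − 1.960) = 0.85; then δ − 1.960 = Φ⁻¹(0.85) = 1.036, giving δ = 2.996.
(The Φ(−δ − z_{α/2}) term is vanishingly small for δ > 0 and is dropped in the standard sample-size formula.)
δ = d·√(n/2) ⇒ n = 2(δ/d)² = 2 × (2.996 / 0.21)² = 407.18.
Rounding up, n = 408 per group.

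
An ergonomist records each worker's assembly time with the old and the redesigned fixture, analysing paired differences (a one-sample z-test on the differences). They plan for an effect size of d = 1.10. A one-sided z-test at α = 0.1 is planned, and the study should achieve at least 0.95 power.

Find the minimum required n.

n = 8

For power 0.95 need Φ(δ − z_{0.1}) = 0.95, so δ = z_{0.1} + z_{0.05} = 1.282 + 1.645 = 2.926.
δ = d·√n ⇒ n = (δ/d)² = (2.926 / 1.10)² = 7.08.
Rounding up, n = 8.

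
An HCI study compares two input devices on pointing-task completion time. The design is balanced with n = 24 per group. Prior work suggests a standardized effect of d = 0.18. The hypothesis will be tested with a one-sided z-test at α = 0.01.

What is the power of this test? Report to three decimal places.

Noncentrality parameter: δ = d·√(n/2) = 0.18 × √(24/2) = 0.6235
One-sided α = 0.01 → critical value z_{0.01} = 2.326.
Power = Φ(δ − 2.326) = Φ(-1.703) = 0.0443.

Power ≈ 0.044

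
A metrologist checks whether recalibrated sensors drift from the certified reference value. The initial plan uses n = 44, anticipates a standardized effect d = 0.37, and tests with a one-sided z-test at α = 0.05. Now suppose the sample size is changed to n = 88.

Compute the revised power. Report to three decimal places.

Power ≈ 0.966

With n = 88: δ = d·√n = 0.37 × √88 = 3.4709. Critical value z_{0.05} = 1.645.
Revised power = P(Z > 1.645 − δ) = Φ(1.826) = 0.9661.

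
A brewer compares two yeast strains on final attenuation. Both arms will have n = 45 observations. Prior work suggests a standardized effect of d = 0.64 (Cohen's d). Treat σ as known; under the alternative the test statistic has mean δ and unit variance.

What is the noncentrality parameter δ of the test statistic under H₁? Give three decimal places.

δ ≈ 3.036

δ = d·√(n/2) = 0.64 × √(45/2) = 3.0358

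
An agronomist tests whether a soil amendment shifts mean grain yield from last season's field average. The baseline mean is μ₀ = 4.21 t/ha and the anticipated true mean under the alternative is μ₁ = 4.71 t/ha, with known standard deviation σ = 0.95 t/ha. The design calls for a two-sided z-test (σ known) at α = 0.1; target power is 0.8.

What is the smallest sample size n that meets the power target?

n = 23

Standardized effect: d = |μ₁ − μ₀| / σ = |4.71 − 4.21| / 0.95 = 0.5263
For power 0.8 need Φ(δ − z_{0.05}) = 0.8, so δ = z_{0.05} + z_{0.20} = 1.645 + 0.842 = 2.486.
(For δ > 0 the lower-tail rejection region contributes negligibly to power, so the one-term inversion is standard.)
δ = d·√n ⇒ n = (δ/d)² = (2.486 / 0.5263)² = 22.32.
Round up to the next whole unit.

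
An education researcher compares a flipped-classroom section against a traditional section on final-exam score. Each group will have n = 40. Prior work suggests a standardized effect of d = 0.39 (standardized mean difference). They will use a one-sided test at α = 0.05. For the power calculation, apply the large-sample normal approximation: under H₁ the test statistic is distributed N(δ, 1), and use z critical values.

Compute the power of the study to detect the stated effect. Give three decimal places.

Power ≈ 0.540

Noncentrality parameter: δ = d·√(n/2) = 0.39 × √(40/2) = 1.7441
Critical value for a one-sided test at α = 0.05: z_α = 1.645.
Power = Φ(δ − 1.645) = Φ(0.099) = 0.5395.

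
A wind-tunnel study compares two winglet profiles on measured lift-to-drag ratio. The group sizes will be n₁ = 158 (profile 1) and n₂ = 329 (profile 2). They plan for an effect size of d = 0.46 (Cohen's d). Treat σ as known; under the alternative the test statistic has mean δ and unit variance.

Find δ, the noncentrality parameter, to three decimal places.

δ ≈ 4.752

The noncentrality parameter scales effect size by the design's sample-size factor: δ = d / √(1/n₁ + 1/n₂) = 0.46 / √(1/158 + 1/329) = 4.7525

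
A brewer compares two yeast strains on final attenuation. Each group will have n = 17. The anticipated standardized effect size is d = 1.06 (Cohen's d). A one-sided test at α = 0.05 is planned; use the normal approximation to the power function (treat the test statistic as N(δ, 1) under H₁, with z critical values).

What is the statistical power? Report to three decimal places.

Power ≈ 0.926

Noncentrality parameter: δ = d·√(n/2) = 1.06 × √(17/2) = 3.0904
Critical value for a one-sided test at α = 0.05: z_α = 1.645.
Power = Φ(δ − 1.645) = Φ(1.446) = 0.9258.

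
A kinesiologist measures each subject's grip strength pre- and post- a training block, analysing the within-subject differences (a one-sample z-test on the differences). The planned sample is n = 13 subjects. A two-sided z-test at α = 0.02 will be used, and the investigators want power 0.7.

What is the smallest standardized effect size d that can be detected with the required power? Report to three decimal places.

d ≈ 0.791

Required noncentrality: δ = z_{0.01} + z_{0.30} = 2.326 + 0.524 = 2.851.
(The second rejection-region term Φ(−δ − z_{α/2}) is negligible and dropped.)
δ = d·√n ⇒ d = δ/√n = 2.851/√13 = 0.7907.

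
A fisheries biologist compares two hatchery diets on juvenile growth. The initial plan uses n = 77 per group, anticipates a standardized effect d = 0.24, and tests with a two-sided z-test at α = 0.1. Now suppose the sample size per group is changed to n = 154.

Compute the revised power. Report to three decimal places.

Power ≈ 0.678

With n = 154 per group: δ = d·√(n/2) = 0.24 × √(154/2) = 2.1060. Critical value z_{0.05} = 1.645.
Revised power = Φ(δ − 1.645) + Φ(−δ − 1.645) = Φ(0.461) + Φ(-3.751) = 0.6777 + 0.0001 = 0.6777.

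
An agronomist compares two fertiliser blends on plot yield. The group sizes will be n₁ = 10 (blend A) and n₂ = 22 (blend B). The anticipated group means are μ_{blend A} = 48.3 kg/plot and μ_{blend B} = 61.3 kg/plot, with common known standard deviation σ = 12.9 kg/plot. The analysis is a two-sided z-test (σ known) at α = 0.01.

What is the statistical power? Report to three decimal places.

Power ≈ 0.527

Standardized effect: d = |μ_{blend A} − μ_{blend B}| / σ = |48.3 − 61.3| / 12.9 = 1.0078
Noncentrality parameter: δ = d / √(1/n₁ + 1/n₂) = 1.0078 / √(1/10 + 1/22) = 2.6423
Critical value for a two-sided test at α = 0.01: z_{α/2} = 2.576.
Power = Φ(δ − 2.576) + Φ(−δ − 2.576) = Φ(0.067) + Φ(-5.218) = 0.5265 + 0.0000 = 0.5265.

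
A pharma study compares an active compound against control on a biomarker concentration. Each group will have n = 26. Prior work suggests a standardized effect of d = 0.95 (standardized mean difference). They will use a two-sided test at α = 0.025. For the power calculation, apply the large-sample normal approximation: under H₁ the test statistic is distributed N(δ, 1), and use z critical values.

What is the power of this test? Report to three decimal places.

Power ≈ 0.882

Noncentrality parameter: δ = d·√(n/2) = 0.95 × √(26/2) = 3.4253
Critical value for a two-sided test at α = 0.025: z_{α/2} = 2.241.
Power = Φ(δ − 2.241) + Φ(−δ − 2.241) = Φ(1.184) + Φ(-5.667) = 0.8818 + 0.0000 = 0.8818.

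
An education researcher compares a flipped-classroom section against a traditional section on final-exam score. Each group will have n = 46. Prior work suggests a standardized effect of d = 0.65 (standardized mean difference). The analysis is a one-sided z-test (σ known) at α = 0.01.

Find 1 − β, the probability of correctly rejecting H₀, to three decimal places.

Power ≈ 0.786

Noncentrality parameter: δ = d·√(n/2) = 0.65 × √(46/2) = 3.1173
One-sided α = 0.01 → critical value z_{0.01} = 2.326.
Power = P(Z > 2.326 − δ) = Φ(0.791) = 0.7855.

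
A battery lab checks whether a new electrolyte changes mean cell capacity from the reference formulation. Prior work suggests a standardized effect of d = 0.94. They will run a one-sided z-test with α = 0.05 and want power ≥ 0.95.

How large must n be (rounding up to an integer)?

n = 13

Set Φ(δ − 1.645) = 0.95; then δ − 1.645 = Φ⁻¹(0.95) = 1.645, giving δ = 3.290.
δ = d·√n ⇒ n = (δ/d)² = (3.290 / 0.94)² = 12.25.
Rounding up, n = 13.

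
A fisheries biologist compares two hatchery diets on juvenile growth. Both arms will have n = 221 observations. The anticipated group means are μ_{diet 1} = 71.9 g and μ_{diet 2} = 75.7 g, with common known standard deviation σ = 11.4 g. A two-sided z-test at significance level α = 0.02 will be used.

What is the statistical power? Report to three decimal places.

Standardized effect: d = |μ_{diet 1} − μ_{diet 2}| / σ = |71.9 − 75.7| / 11.4 = 0.3333
Noncentrality parameter: δ = d·√(n/2) = 0.3333 × √(221/2) = 3.5040
Two-sided α = 0.02 → critical value z_{0.01} = 2.326.
Power = Φ(δ − 2.326) + Φ(−δ − 2.326) = Φ(1.178) + Φ(-5.830) = 0.8805 + 0.0000 = 0.8805.

Power ≈ 0.881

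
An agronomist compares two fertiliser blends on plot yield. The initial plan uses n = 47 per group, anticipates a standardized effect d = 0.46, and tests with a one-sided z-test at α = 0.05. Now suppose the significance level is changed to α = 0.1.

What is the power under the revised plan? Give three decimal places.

δ = d·√(n/2) = 0.46 × √(47/2) = 2.2299 (unchanged). New critical value: z_{0.1} = 1.282.
Revised power = Φ(δ − 1.282) = Φ(0.948) = 0.8285.

Power ≈ 0.829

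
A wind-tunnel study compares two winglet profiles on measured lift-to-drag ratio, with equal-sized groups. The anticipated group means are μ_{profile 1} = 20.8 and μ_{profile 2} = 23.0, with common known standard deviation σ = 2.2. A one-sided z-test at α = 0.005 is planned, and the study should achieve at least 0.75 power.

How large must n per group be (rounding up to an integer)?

n = 22 per group

Standardized effect: d = |μ_{profile 1} − μ_{profile 2}| / σ = |20.8 − 23.0| / 2.2 = 1.0000
For power 0.75 need Φ(δ − z_{0.005}) = 0.75, so δ = z_{0.005} + z_{0.25} = 2.576 + 0.674 = 3.250.
δ = d·√(n/2) ⇒ n = 2(δ/d)² = 2 × (3.250 / 1.0000)² = 21.13.
Rounding up, n = 22 per group.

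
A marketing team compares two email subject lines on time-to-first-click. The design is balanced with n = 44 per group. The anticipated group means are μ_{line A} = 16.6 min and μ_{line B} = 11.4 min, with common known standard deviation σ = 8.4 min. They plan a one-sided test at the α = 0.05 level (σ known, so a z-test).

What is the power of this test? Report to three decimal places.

Power ≈ 0.896

Standardized effect: d = |μ_{line A} − μ_{line B}| / σ = |16.6 − 11.4| / 8.4 = 0.6190
Noncentrality parameter: δ = d·√(n/2) = 0.6190 × √(44/2) = 2.9036
Critical value for a one-sided test at α = 0.05: z_α = 1.645.
Power = P(Z > 1.645 − δ) = Φ(1.259) = 0.8959.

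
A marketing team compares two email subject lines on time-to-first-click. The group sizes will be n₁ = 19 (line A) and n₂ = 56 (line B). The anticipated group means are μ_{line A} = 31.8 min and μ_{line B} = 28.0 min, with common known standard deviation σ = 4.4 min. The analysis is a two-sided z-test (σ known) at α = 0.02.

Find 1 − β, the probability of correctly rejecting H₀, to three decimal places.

Standardized effect: d = |μ_{line A} − μ_{line B}| / σ = |31.8 − 28.0| / 4.4 = 0.8636
Noncentrality parameter: δ = d / √(1/n₁ + 1/n₂) = 0.8636 / √(1/19 + 1/56) = 3.2529
Critical value for a two-sided test at α = 0.02: z_{α/2} = 2.326.
Power = Φ(δ − 2.326) + Φ(−δ − 2.326) = Φ(0.927) + Φ(-5.579) = 0.8229 + 0.0000 = 0.8229.

Power ≈ 0.823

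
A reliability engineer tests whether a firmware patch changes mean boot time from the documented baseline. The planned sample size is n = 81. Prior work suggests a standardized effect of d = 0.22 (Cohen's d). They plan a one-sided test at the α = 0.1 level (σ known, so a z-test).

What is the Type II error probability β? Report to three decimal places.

β ≈ 0.242

Noncentrality parameter: δ = d·√n = 0.22 × √81 = 1.9800
Critical value for a one-sided test at α = 0.1: z_α = 1.282.
Power = Φ(δ − 1.282) = Φ(0.698) = 0.7576.
Type II error: β = 1 − power = 1 − 0.7576 = 0.2424.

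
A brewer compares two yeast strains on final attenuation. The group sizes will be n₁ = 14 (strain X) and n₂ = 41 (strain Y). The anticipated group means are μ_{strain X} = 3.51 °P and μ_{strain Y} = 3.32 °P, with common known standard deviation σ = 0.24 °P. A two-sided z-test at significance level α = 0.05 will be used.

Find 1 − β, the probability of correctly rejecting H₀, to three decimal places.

Power ≈ 0.725

Standardized effect: d = |μ_{strain X} − μ_{strain Y}| / σ = |3.51 − 3.32| / 0.24 = 0.7917
Noncentrality parameter: δ = d / √(1/n₁ + 1/n₂) = 0.7917 / √(1/14 + 1/41) = 2.5575
Critical value for a two-sided test at α = 0.05: z_{α/2} = 1.960.
Power = Φ(δ − 1.960) + Φ(−δ − 1.960) = Φ(0.598) + Φ(-4.517) = 0.7249 + 0.0000 = 0.7249.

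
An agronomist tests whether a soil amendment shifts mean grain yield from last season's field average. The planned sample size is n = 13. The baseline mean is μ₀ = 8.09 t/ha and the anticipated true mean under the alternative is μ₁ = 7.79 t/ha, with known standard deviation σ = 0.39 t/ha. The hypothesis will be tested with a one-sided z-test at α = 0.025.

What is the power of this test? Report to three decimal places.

Power ≈ 0.792

Standardized effect: d = |μ₁ − μ₀| / σ = |7.79 − 8.09| / 0.39 = 0.7692
Noncentrality parameter: δ = d·√n = 0.7692 × √13 = 2.7735
One-sided α = 0.025 → critical value z_{0.025} = 1.960.
Power = Φ(δ − 1.960) = Φ(0.814) = 0.7920.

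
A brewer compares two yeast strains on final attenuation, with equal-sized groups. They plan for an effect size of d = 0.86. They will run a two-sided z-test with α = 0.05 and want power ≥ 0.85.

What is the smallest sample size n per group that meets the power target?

n = 25 per group

For power 0.85 need Φ(δ − z_{0.025}) = 0.85, so δ = z_{0.025} + z_{0.15} = 1.960 + 1.036 = 2.996.
(Ignoring the negligible lower-tail rejection probability gives the usual closed-form inversion.)
δ = d·√(n/2) ⇒ n = 2(δ/d)² = 2 × (2.996 / 0.86)² = 24.28.
Round up to the next whole unit.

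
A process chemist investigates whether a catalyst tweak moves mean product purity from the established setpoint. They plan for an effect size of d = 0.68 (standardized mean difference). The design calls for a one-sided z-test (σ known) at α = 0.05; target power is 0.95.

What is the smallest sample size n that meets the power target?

Set Φ(δ − 1.645) = 0.95; then δ − 1.645 = Φ⁻¹(0.95) = 1.645, giving δ = 3.290.
δ = d·√n ⇒ n = (δ/d)² = (3.290 / 0.68)² = 23.40.
Rounding up, n = 24.

n = 24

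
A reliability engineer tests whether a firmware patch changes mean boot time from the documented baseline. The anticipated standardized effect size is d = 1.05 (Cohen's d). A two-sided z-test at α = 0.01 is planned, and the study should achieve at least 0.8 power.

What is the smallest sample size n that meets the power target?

n = 11

For power 0.8 need Φ(δ − z_{0.005}) = 0.8, so δ = z_{0.005} + z_{0.20} = 2.576 + 0.842 = 3.417.
(For δ > 0 the lower-tail rejection region contributes negligibly to power, so the one-term inversion is standard.)
δ = d·√n ⇒ n = (δ/d)² = (3.417 / 1.05)² = 10.59.
Rounding up, n = 11.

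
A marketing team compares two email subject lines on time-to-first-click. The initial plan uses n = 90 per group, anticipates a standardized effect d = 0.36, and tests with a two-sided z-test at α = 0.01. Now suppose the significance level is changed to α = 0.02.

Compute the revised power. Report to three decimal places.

δ = d·√(n/2) = 0.36 × √(90/2) = 2.4150 (unchanged). New critical value: z_{0.01} = 2.326.
Revised power = Φ(δ − 2.326) + Φ(−δ − 2.326) = Φ(0.089) + Φ(-4.741) = 0.5353 + 0.0000 = 0.5353.

Power ≈ 0.535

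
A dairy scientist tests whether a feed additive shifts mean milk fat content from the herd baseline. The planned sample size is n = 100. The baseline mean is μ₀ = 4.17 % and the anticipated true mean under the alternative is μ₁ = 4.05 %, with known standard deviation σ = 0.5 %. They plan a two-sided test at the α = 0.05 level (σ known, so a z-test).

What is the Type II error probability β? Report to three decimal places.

β ≈ 0.330

Standardized effect: d = |μ₁ − μ₀| / σ = |4.05 − 4.17| / 0.5 = 0.2400
Noncentrality parameter: δ = d·√n = 0.2400 × √100 = 2.4000
Critical value for a two-sided test at α = 0.05: z_{α/2} = 1.960.
Power = Φ(δ − 1.960) + Φ(−δ − 1.960) = Φ(0.440) + Φ(-4.360) = 0.6700 + 0.0000 = 0.6701.
Type II error: β = 1 − power = 1 − 0.6701 = 0.3299.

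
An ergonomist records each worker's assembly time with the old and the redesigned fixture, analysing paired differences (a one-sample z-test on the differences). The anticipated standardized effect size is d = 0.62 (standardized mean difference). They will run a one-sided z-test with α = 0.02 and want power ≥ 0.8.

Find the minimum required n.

n = 22

Set Φ(δ − 2.054) = 0.8; then δ − 2.054 = Φ⁻¹(0.8) = 0.842, giving δ = 2.895.
δ = d·√n ⇒ n = (δ/d)² = (2.895 / 0.62)² = 21.81.
Round up to the next whole unit.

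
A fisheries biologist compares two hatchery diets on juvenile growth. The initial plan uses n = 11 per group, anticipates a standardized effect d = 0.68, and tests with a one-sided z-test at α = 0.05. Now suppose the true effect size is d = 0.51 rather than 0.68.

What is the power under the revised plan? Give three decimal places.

With d = 0.51: δ = d·√(n/2) = 0.51 × √(11/2) = 1.1961. Critical value z_{0.05} = 1.645.
Revised power = Φ(δ − 1.645) = Φ(-0.449) = 0.3268.

Power ≈ 0.327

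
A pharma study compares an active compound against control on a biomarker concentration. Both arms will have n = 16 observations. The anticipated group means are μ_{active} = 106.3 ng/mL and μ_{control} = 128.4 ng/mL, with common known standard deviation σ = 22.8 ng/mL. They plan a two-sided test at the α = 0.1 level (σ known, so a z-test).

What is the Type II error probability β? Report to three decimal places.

Standardized effect: d = |μ_{active} − μ_{control}| / σ = |106.3 − 128.4| / 22.8 = 0.9693
Noncentrality parameter: δ = d·√(n/2) = 0.9693 × √(16/2) = 2.7416
Two-sided α = 0.1 → critical value z_{0.05} = 1.645.
Power = Φ(δ − 1.645) + Φ(−δ − 1.645) = Φ(1.097) + Φ(-4.386) = 0.8636 + 0.0000 = 0.8636.
Type II error: β = 1 − power = 1 − 0.8636 = 0.1364.

β ≈ 0.136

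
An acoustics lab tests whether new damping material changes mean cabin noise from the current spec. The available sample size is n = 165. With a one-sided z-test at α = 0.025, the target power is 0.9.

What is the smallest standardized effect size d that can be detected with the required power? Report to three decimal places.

Required noncentrality: δ = z_{0.025} + z_{0.10} = 1.960 + 1.282 = 3.242.
δ = d·√n ⇒ d = δ/√n = 3.242/√165 = 0.2524.

d ≈ 0.252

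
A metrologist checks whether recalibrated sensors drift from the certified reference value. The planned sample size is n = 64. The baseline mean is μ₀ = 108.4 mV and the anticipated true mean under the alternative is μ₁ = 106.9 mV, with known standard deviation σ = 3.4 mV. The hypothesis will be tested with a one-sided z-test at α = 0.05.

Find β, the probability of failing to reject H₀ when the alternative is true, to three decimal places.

β ≈ 0.030

Standardized effect: d = |μ₁ − μ₀| / σ = |106.9 − 108.4| / 3.4 = 0.4412
Noncentrality parameter: δ = d·√n = 0.4412 × √64 = 3.5294
One-sided α = 0.05 → critical value z_{0.05} = 1.645.
Power = P(Z > 1.645 − δ) = Φ(1.885) = 0.9703.
Type II error: β = 1 − power = 1 − 0.9703 = 0.0297.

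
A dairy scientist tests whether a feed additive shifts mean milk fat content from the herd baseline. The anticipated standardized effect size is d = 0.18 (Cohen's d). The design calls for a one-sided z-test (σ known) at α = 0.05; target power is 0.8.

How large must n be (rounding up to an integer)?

For power 0.8 need Φ(δ − z_{0.05}) = 0.8, so δ = z_{0.05} + z_{0.20} = 1.645 + 0.842 = 2.486.
δ = d·√n ⇒ n = (δ/d)² = (2.486 / 0.18)² = 190.82.
Rounding up, n = 191.

n = 191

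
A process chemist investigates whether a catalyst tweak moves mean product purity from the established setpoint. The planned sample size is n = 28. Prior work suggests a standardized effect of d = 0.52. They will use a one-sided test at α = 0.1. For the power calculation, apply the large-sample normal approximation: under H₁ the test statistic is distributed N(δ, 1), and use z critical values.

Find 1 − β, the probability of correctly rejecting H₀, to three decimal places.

Power ≈ 0.929

Noncentrality parameter: δ = d·√n = 0.52 × √28 = 2.7516
Critical value for a one-sided test at α = 0.1: z_α = 1.282.
Power = Φ(δ − 1.282) = Φ(1.470) = 0.9292.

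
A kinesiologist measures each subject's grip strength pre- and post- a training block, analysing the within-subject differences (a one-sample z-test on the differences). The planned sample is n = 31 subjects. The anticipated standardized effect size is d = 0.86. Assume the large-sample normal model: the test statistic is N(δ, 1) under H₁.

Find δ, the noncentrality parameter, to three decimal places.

δ = d·√n = 0.86 × √31 = 4.7883

δ ≈ 4.788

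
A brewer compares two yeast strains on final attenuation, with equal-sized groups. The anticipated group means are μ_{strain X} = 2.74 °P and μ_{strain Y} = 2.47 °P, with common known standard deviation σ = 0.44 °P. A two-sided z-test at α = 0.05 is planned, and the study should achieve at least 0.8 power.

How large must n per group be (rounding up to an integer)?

Standardized effect: d = |μ_{strain X} − μ_{strain Y}| / σ = |2.74 − 2.47| / 0.44 = 0.6136
For power 0.8 need Φ(δ − z_{0.025}) = 0.8, so δ = z_{0.025} + z_{0.20} = 1.960 + 0.842 = 2.802.
(For δ > 0 the lower-tail rejection region contributes negligibly to power, so the one-term inversion is standard.)
δ = d·√(n/2) ⇒ n = 2(δ/d)² = 2 × (2.802 / 0.6136)² = 41.69.
Round up to the next whole unit.

n = 42 per group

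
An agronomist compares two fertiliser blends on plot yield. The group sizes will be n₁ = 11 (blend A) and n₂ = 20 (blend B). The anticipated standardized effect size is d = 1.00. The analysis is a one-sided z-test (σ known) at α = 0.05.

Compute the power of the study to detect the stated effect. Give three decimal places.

Noncentrality parameter: δ = d / √(1/n₁ + 1/n₂) = 1.00 / √(1/11 + 1/20) = 2.6640
Critical value for a one-sided test at α = 0.05: z_α = 1.645.
Power = Φ(δ − 1.645) = Φ(1.019) = 0.8459.

Power ≈ 0.846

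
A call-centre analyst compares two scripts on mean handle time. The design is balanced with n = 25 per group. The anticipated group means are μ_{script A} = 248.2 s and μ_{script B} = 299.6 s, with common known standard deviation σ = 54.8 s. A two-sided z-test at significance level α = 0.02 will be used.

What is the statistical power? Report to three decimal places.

Power ≈ 0.839

Standardized effect: d = |μ_{script A} − μ_{script B}| / σ = |248.2 − 299.6| / 54.8 = 0.9380
Noncentrality parameter: δ = d·√(n/2) = 0.9380 × √(25/2) = 3.3162
Critical value for a two-sided test at α = 0.02: z_{α/2} = 2.326.
Power = Φ(δ − 2.326) + Φ(−δ − 2.326) = Φ(0.990) + Φ(-5.643) = 0.8389 + 0.0000 = 0.8389.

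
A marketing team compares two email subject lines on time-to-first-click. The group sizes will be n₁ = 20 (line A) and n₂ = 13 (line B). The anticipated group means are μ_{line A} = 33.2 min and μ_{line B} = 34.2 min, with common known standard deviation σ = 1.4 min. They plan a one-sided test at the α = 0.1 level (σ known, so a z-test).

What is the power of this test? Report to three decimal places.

Power ≈ 0.765

Standardized effect: d = |μ_{line A} − μ_{line B}| / σ = |33.2 − 34.2| / 1.4 = 0.7143
Noncentrality parameter: δ = d / √(1/n₁ + 1/n₂) = 0.7143 / √(1/20 + 1/13) = 2.0049
Critical value for a one-sided test at α = 0.1: z_α = 1.282.
Power = P(Z > 1.282 − δ) = Φ(0.723) = 0.7653.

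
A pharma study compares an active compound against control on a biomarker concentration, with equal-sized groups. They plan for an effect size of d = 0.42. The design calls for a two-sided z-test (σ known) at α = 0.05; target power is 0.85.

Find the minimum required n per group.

For power 0.85 need Φ(δ − z_{0.025}) = 0.85, so δ = z_{0.025} + z_{0.15} = 1.960 + 1.036 = 2.996.
(For δ > 0 the lower-tail rejection region contributes negligibly to power, so the one-term inversion is standard.)
δ = d·√(n/2) ⇒ n = 2(δ/d)² = 2 × (2.996 / 0.42)² = 101.80.
Round up to the next whole unit.

n = 102 per group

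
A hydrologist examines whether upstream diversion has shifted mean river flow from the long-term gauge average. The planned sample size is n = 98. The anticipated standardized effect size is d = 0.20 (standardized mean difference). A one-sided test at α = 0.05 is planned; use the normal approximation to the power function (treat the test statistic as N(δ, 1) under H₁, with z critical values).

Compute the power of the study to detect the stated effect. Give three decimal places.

Noncentrality parameter: δ = d·√n = 0.20 × √98 = 1.9799
One-sided α = 0.05 → critical value z_{0.05} = 1.645.
Power = P(Z > 1.645 − δ) = Φ(0.335) = 0.6312.

Power ≈ 0.631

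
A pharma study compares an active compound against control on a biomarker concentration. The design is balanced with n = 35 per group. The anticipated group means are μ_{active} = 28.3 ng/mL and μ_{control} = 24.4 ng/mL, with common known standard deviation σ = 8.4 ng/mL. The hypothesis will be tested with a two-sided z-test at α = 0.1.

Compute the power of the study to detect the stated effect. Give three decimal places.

Power ≈ 0.617

Standardized effect: d = |μ_{active} − μ_{control}| / σ = |28.3 − 24.4| / 8.4 = 0.4643
Noncentrality parameter: λ = d·√(n/2) = 0.4643 × √(35/2) = 1.9422
Two-sided α = 0.1 → critical value z_{0.05} = 1.645.
Power = Φ(λ − 1.645) + Φ(−λ − 1.645) = Φ(0.297) + Φ(-3.587) = 0.6169 + 0.0002 = 0.6171.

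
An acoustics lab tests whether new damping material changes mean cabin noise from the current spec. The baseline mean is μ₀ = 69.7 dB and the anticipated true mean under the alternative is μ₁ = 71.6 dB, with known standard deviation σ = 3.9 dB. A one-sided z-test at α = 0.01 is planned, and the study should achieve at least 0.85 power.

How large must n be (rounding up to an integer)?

Standardized effect: d = |μ₁ − μ₀| / σ = |71.6 − 69.7| / 3.9 = 0.4872
For power 0.85 need Φ(δ − z_{0.01}) = 0.85, so δ = z_{0.01} + z_{0.15} = 2.326 + 1.036 = 3.363.
δ = d·√n ⇒ n = (δ/d)² = (3.363 / 0.4872)² = 47.65.
Rounding up, n = 48.

n = 48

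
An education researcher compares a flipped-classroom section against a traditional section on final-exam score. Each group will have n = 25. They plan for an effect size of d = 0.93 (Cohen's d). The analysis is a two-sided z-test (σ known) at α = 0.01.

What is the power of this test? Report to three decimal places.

Power ≈ 0.762

Noncentrality parameter: δ = d·√(n/2) = 0.93 × √(25/2) = 3.2880
Critical value for a two-sided test at α = 0.01: z_{α/2} = 2.576.
Power = Φ(δ − 2.576) + Φ(−δ − 2.576) = Φ(0.712) + Φ(-5.864) = 0.7618 + 0.0000 = 0.7618.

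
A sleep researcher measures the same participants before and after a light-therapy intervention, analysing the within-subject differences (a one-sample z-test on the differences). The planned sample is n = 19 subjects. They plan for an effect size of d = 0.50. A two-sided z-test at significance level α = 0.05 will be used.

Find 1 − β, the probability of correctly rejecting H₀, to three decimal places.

Power ≈ 0.587

Noncentrality parameter: δ = d·√n = 0.50 × √19 = 2.1794
Critical value for a two-sided test at α = 0.05: z_{α/2} = 1.960.
Power = Φ(δ − 1.960) + Φ(−δ − 1.960) = Φ(0.219) + Φ(-4.139) = 0.5869 + 0.0000 = 0.5869.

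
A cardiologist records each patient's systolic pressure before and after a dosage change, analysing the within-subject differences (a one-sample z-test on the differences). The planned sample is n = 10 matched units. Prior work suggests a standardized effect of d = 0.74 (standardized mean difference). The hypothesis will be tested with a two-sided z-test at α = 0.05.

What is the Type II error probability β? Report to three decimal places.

β ≈ 0.352

Noncentrality parameter: δ = d·√n = 0.74 × √10 = 2.3401
Critical value for a two-sided test at α = 0.05: z_{α/2} = 1.960.
Power = Φ(δ − 1.960) + Φ(−δ − 1.960) = Φ(0.380) + Φ(-4.300) = 0.6481 + 0.0000 = 0.6481.
Type II error: β = 1 − power = 1 − 0.6481 = 0.3519.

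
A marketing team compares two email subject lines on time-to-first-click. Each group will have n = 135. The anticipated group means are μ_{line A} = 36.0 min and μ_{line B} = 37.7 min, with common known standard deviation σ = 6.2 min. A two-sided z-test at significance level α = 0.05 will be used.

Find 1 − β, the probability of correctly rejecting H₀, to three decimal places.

Power ≈ 0.615

Standardized effect: d = |μ_{line A} − μ_{line B}| / σ = |36.0 − 37.7| / 6.2 = 0.2742
Noncentrality parameter: δ = d·√(n/2) = 0.2742 × √(135/2) = 2.2527
Critical value for a two-sided test at α = 0.05: z_{α/2} = 1.960.
Power = Φ(δ − 1.960) + Φ(−δ − 1.960) = Φ(0.293) + Φ(-4.213) = 0.6151 + 0.0000 = 0.6152.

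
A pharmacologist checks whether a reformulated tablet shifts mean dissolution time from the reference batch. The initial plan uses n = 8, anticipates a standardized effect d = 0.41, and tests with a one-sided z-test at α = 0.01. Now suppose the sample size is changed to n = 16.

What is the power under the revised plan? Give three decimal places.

Power ≈ 0.246

With n = 16: δ = d·√n = 0.41 × √16 = 1.6400. Critical value z_{0.01} = 2.326.
Revised power = Φ(δ − 2.326) = Φ(-0.686) = 0.2462.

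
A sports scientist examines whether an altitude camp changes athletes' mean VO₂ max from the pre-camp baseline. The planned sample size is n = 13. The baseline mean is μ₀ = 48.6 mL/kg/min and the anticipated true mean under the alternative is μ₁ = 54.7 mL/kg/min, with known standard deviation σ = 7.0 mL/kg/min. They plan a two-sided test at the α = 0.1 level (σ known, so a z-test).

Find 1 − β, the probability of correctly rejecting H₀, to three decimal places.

Standardized effect: d = |μ₁ − μ₀| / σ = |54.7 − 48.6| / 7.0 = 0.8714
Noncentrality parameter: δ = d·√n = 0.8714 × √13 = 3.1420
Critical value for a two-sided test at α = 0.1: z_{α/2} = 1.645.
Power = Φ(δ − 1.645) + Φ(−δ − 1.645) = Φ(1.497) + Φ(-4.787) = 0.9328 + 0.0000 = 0.9328.

Power ≈ 0.933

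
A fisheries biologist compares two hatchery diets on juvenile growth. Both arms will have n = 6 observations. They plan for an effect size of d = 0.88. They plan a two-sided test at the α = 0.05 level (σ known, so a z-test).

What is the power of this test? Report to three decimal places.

Power ≈ 0.332

Noncentrality parameter: δ = d·√(n/2) = 0.88 × √(6/2) = 1.5242
Two-sided α = 0.05 → critical value z_{0.025} = 1.960.
Power = Φ(δ − 1.960) + Φ(−δ − 1.960) = Φ(-0.436) + Φ(-3.484) = 0.3315 + 0.0002 = 0.3318.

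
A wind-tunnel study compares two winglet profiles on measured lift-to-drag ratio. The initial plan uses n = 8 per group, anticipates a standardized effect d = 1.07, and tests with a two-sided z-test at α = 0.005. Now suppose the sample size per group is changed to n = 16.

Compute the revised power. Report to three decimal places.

With n = 16 per group: δ = d·√(n/2) = 1.07 × √(16/2) = 3.0264. Critical value z_{0.0025} = 2.807.
Revised power = Φ(δ − 2.807) + Φ(−δ − 2.807) = Φ(0.219) + Φ(-5.833) = 0.5868 + 0.0000 = 0.5868.

Power ≈ 0.587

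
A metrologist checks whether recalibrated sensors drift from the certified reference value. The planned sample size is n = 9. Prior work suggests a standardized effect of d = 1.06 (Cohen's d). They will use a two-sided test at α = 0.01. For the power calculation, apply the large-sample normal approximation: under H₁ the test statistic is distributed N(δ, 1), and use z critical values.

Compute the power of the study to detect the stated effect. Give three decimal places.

Power ≈ 0.727

Noncentrality parameter: δ = d·√n = 1.06 × √9 = 3.1800
Critical value for a two-sided test at α = 0.01: z_{α/2} = 2.576.
Power = Φ(δ − 2.576) + Φ(−δ − 2.576) = Φ(0.604) + Φ(-5.756) = 0.7271 + 0.0000 = 0.7271.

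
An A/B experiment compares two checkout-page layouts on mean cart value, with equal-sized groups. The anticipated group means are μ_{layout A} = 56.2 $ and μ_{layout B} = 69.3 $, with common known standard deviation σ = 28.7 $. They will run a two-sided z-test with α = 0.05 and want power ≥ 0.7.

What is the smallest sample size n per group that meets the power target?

n = 60 per group

Standardized effect: d = |μ_{layout A} − μ_{layout B}| / σ = |56.2 − 69.3| / 28.7 = 0.4564
For power 0.7 need Φ(δ − z_{0.025}) = 0.7, so δ = z_{0.025} + z_{0.30} = 1.960 + 0.524 = 2.484.
(For δ > 0 the lower-tail rejection region contributes negligibly to power, so the one-term inversion is standard.)
δ = d·√(n/2) ⇒ n = 2(δ/d)² = 2 × (2.484 / 0.4564)² = 59.25.
Rounding up, n = 60 per group.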